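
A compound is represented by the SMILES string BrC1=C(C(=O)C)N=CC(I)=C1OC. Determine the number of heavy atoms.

Every atom symbol written in the SMILES (organic subset) is one heavy atom; implicit H are not written.
Heavy atoms by element → Br:1, C:8, I:1, N:1, O:2.
Total: 13.

13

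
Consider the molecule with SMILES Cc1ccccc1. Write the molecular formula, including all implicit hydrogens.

C7H8

Walk through each heavy atom and fill implicit hydrogens from standard valence (C 4, N 3, O 2, S 2, halogen 1); for lowercase aromatic atoms, an aromatic c carries 1 H when it has two neighbours and 0 H with three, and aromatic n carries 0 H:
  atom 1: C, bond orders sum to 1 (valence 4) → 3 H
  atom 2: aromatic c, 3 neighbours → 0 H
  atom 3: aromatic c, 2 neighbours → 1 H
  atom 4: aromatic c, 2 neighbours → 1 H
  atom 5: aromatic c, 2 neighbours → 1 H
  atom 6: aromatic c, 2 neighbours → 1 H
  atom 7: aromatic c, 2 neighbours → 1 H
Totals → C:7, H:8.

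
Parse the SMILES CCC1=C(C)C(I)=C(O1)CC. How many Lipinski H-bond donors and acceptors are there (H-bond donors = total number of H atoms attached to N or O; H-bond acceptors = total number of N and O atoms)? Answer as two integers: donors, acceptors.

Donors: find every N or O and count the H atoms it carries.
  atom 9 (O): bond orders sum to 2 → 0 H
Lipinski HBD = 0.
Acceptors: N atoms = 0, O atoms = 1 → HBA = 1.

0, 1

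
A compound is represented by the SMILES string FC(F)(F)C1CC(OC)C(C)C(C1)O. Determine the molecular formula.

C9H15F3O2

Walk through each heavy atom and fill implicit hydrogens from standard valence (C 4, N 3, O 2, S 2, halogen 1):
  atom 1: F (halogen, monovalent) → 0 H
  atom 2: C, bond orders sum to 4 (valence 4) → 0 H
  atom 3: F (halogen, monovalent) → 0 H
  atom 4: F (halogen, monovalent) → 0 H
  atom 5: C, bond orders sum to 3 (valence 4) → 1 H
  atom 6: C, bond orders sum to 2 (valence 4) → 2 H
  atom 7: C, bond orders sum to 3 (valence 4) → 1 H
  atom 8: O, bond orders sum to 2 (valence 2) → 0 H
  atom 9: C, bond orders sum to 1 (valence 4) → 3 H
  atom 10: C, bond orders sum to 3 (valence 4) → 1 H
  atom 11: C, bond orders sum to 1 (valence 4) → 3 H
  atom 12: C, bond orders sum to 3 (valence 4) → 1 H
  atom 13: C, bond orders sum to 2 (valence 4) → 2 H
  atom 14: O, bond orders sum to 1 (valence 2) → 1 H
Totals → C:9, H:15, F:3, O:2.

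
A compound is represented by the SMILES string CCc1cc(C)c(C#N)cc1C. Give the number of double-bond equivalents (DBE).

6

Molecular formula: C11H13N.
DoU = (2C + 2 + N − H − X) / 2, where X is the halogen count and O/S are ignored.
    = (2·11 + 2 + 1 − 13 − 0) / 2 = 12 / 2 = 6.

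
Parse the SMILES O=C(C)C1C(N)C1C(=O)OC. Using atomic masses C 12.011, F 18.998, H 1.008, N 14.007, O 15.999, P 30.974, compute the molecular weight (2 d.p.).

First, the molecular formula is C7H11NO3 (counting implicit H from valence).
  C: 7 × 12.011 = 84.077
  H: 11 × 1.008 = 11.088
  N: 1 × 14.007 = 14.007
  O: 3 × 15.999 = 47.997
Sum: 7×12.011 + 11×1.008 + 1×14.007 + 3×15.999 = 157.169 → 157.17 g/mol.

157.17 g/mol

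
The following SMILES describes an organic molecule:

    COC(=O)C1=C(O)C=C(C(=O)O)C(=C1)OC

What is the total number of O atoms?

6

Scan the SMILES for O atoms (remember two-letter symbols like Cl and Br are single atoms).
Oxygen count: 6.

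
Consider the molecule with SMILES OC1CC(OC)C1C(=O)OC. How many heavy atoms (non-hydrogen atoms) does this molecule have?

11

Every atom symbol written in the SMILES (organic subset) is one heavy atom; implicit H are not written.
Heavy atoms by element → C:7, O:4.
Total: 11.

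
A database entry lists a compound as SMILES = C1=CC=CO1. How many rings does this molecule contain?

In SMILES, each pair of matching ring-closure digits denotes one ring-closing bond; the number of such bonds equals the number of independent rings.
Ring-closure bonds here: 1.

1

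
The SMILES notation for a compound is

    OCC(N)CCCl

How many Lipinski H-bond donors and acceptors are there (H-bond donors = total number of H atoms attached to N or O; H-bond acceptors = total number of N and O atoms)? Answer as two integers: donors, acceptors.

Donors: find every N or O and count the H atoms it carries.
  atom 1 (O): bond orders sum to 1 → 1 H
  atom 4 (N): bond orders sum to 1 → 2 H
Lipinski HBD = 3.
Acceptors: N atoms = 1, O atoms = 1 → HBA = 2.

3, 2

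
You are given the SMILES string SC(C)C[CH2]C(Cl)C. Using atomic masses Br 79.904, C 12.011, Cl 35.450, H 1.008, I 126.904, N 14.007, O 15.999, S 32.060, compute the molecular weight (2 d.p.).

152.68 g/mol

First, the molecular formula is C6H13ClS (counting implicit H from valence).
  C: 6 × 12.011 = 72.066
  Cl: 1 × 35.450 = 35.450
  H: 13 × 1.008 = 13.104
  S: 1 × 32.060 = 32.060
Sum: 6×12.011 + 1×35.450 + 13×1.008 + 1×32.060 = 152.680 → 152.68 g/mol.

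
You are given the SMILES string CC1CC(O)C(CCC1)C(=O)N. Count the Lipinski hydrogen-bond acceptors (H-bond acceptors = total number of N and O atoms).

N atoms: 1; O atoms: 2.
Lipinski HBA = 1 + 2 = 3.

3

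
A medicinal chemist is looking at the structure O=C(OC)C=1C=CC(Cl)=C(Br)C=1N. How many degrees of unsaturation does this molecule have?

5

Molecular formula: C8H7BrClNO2.
DoU = (2C + 2 + N − H − X) / 2, where X is the halogen count and O/S are ignored.
    = (2·8 + 2 + 1 − 7 − 2) / 2 = 10 / 2 = 5.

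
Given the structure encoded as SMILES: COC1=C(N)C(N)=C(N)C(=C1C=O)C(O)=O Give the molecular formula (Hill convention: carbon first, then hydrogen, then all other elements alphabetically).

Walk through each heavy atom and fill implicit hydrogens from standard valence (C 4, N 3, O 2, S 2, halogen 1):
  atom 1: C, bond orders sum to 1 (valence 4) → 3 H
  atom 2: O, bond orders sum to 2 (valence 2) → 0 H
  atom 3: C, bond orders sum to 4 (valence 4) → 0 H
  atom 4: C, bond orders sum to 4 (valence 4) → 0 H
  atom 5: N, bond orders sum to 1 (valence 3) → 2 H
  atom 6: C, bond orders sum to 4 (valence 4) → 0 H
  atom 7: N, bond orders sum to 1 (valence 3) → 2 H
  atom 8: C, bond orders sum to 4 (valence 4) → 0 H
  atom 9: N, bond orders sum to 1 (valence 3) → 2 H
  atom 10: C, bond orders sum to 4 (valence 4) → 0 H
  atom 11: C, bond orders sum to 4 (valence 4) → 0 H
  atom 12: C, bond orders sum to 3 (valence 4) → 1 H
  atom 13: O, bond orders sum to 2 (valence 2) → 0 H
  atom 14: C, bond orders sum to 4 (valence 4) → 0 H
  atom 15: O, bond orders sum to 1 (valence 2) → 1 H
  atom 16: O, bond orders sum to 2 (valence 2) → 0 H
Totals → C:9, H:11, N:3, O:4.

C9H11N3O4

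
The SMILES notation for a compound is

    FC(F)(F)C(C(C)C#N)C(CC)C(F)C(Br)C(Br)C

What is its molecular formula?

Walk through each heavy atom and fill implicit hydrogens from standard valence (C 4, N 3, O 2, S 2, halogen 1):
  atom 1: F (halogen, monovalent) → 0 H
  atom 2: C, bond orders sum to 4 (valence 4) → 0 H
  atom 3: F (halogen, monovalent) → 0 H
  atom 4: F (halogen, monovalent) → 0 H
  atom 5: C, bond orders sum to 3 (valence 4) → 1 H
  atom 6: C, bond orders sum to 3 (valence 4) → 1 H
  atom 7: C, bond orders sum to 1 (valence 4) → 3 H
  atom 8: C, bond orders sum to 4 (valence 4) → 0 H
  atom 9: N, bond orders sum to 3 (valence 3) → 0 H
  atom 10: C, bond orders sum to 3 (valence 4) → 1 H
  atom 11: C, bond orders sum to 2 (valence 4) → 2 H
  atom 12: C, bond orders sum to 1 (valence 4) → 3 H
  atom 13: C, bond orders sum to 3 (valence 4) → 1 H
  atom 14: F (halogen, monovalent) → 0 H
  atom 15: C, bond orders sum to 3 (valence 4) → 1 H
  atom 16: Br (halogen, monovalent) → 0 H
  atom 17: C, bond orders sum to 3 (valence 4) → 1 H
  atom 18: Br (halogen, monovalent) → 0 H
  atom 19: C, bond orders sum to 1 (valence 4) → 3 H
Totals → C:12, H:17, Br:2, F:4, N:1.
In Hill order: C12H17Br2F4N.

C12H17Br2F4N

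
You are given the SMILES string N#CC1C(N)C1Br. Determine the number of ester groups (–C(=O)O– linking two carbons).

0

Scan the SMILES for the ester motif — none present.
Groups that are present: 1 nitrile, 1 primary amine.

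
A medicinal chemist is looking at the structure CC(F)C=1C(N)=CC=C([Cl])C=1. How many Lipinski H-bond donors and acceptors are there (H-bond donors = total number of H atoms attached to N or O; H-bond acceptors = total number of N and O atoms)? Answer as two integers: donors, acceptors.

2, 1

Donors: find every N or O and count the H atoms it carries.
  atom 6 (N): bond orders sum to 1 → 2 H
Lipinski HBD = 2.
Acceptors: N atoms = 1, O atoms = 0 → HBA = 1.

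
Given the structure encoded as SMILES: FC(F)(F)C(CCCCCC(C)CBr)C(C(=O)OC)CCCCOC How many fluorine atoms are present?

3

Scan the SMILES for F atoms (remember two-letter symbols like Cl and Br are single atoms).
Fluorine count: 3.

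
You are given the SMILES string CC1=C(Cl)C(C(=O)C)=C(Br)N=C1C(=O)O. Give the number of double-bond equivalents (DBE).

6

Molecular formula: C9H7BrClNO3.
DoU = (2C + 2 + N − H − X) / 2, where X is the halogen count and O/S are ignored.
    = (2·9 + 2 + 1 − 7 − 2) / 2 = 12 / 2 = 6.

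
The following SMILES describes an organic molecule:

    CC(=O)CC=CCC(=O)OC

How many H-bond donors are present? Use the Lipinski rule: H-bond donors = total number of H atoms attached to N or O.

0

Donors: find every N or O and count the H atoms it carries.
  atom 3 (O): bond orders sum to 2 → 0 H
  atom 9 (O): bond orders sum to 2 → 0 H
  atom 10 (O): bond orders sum to 2 → 0 H
Lipinski HBD = 0.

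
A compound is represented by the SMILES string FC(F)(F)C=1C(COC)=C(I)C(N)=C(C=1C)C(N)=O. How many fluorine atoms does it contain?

Scan the SMILES for F atoms (remember two-letter symbols like Cl and Br are single atoms).
Fluorine count: 3.

3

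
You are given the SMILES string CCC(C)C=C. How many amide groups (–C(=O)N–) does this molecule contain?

0

Scan the SMILES for the amide motif — none present.
Groups that are present: 1 alkene.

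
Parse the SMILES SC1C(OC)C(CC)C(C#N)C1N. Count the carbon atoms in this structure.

Count every carbon token in the SMILES (each C, including those in ring-closure positions and inside branches).
Carbon count: 9.

9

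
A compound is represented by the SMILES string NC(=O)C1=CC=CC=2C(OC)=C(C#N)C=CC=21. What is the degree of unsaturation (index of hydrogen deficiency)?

10

Molecular formula: C13H10N2O2.
DoU = (2C + 2 + N − H − X) / 2, where X is the halogen count and O/S are ignored.
    = (2·13 + 2 + 2 − 10 − 0) / 2 = 20 / 2 = 10.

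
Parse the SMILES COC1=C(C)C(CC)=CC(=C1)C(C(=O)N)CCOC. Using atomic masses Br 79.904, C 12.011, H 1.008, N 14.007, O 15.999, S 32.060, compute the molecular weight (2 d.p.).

First, the molecular formula is C15H23NO3 (counting implicit H from valence).
  C: 15 × 12.011 = 180.165
  H: 23 × 1.008 = 23.184
  N: 1 × 14.007 = 14.007
  O: 3 × 15.999 = 47.997
Sum: 15×12.011 + 23×1.008 + 1×14.007 + 3×15.999 = 265.353 → 265.35 g/mol.

265.35 g/mol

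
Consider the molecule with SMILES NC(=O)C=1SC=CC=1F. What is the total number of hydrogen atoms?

Walk through each heavy atom and fill implicit hydrogens from standard valence (C 4, N 3, O 2, S 2, halogen 1):
  atom 1: N, bond orders sum to 1 (valence 3) → 2 H
  atom 2: C, bond orders sum to 4 (valence 4) → 0 H
  atom 3: O, bond orders sum to 2 (valence 2) → 0 H
  atom 4: C, bond orders sum to 4 (valence 4) → 0 H
  atom 5: S, bond orders sum to 2 (valence 2) → 0 H
  atom 6: C, bond orders sum to 3 (valence 4) → 1 H
  atom 7: C, bond orders sum to 3 (valence 4) → 1 H
  atom 8: C, bond orders sum to 4 (valence 4) → 0 H
  atom 9: F (halogen, monovalent) → 0 H
Total hydrogens: 4.

4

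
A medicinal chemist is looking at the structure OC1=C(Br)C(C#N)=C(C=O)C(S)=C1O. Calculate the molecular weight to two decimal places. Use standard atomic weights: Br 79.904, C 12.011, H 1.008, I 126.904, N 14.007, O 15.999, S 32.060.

First, the molecular formula is C8H4BrNO3S (counting implicit H from valence).
  Br: 1 × 79.904 = 79.904
  C: 8 × 12.011 = 96.088
  H: 4 × 1.008 = 4.032
  N: 1 × 14.007 = 14.007
  O: 3 × 15.999 = 47.997
  S: 1 × 32.060 = 32.060
Sum: 1×79.904 + 8×12.011 + 4×1.008 + 1×14.007 + 3×15.999 + 1×32.060 = 274.088 → 274.09 g/mol.

274.09 g/mol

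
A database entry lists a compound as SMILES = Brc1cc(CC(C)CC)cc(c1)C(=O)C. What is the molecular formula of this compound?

C13H17BrO

Walk through each heavy atom and fill implicit hydrogens from standard valence (C 4, N 3, O 2, S 2, halogen 1); for lowercase aromatic atoms, an aromatic c carries 1 H when it has two neighbours and 0 H with three, and aromatic n carries 0 H:
  atom 1: Br (halogen, monovalent) → 0 H
  atom 2: aromatic c, 3 neighbours → 0 H
  atom 3: aromatic c, 2 neighbours → 1 H
  atom 4: aromatic c, 3 neighbours → 0 H
  atom 5: C, bond orders sum to 2 (valence 4) → 2 H
  atom 6: C, bond orders sum to 3 (valence 4) → 1 H
  atom 7: C, bond orders sum to 1 (valence 4) → 3 H
  atom 8: C, bond orders sum to 2 (valence 4) → 2 H
  atom 9: C, bond orders sum to 1 (valence 4) → 3 H
  atom 10: aromatic c, 2 neighbours → 1 H
  atom 11: aromatic c, 3 neighbours → 0 H
  atom 12: aromatic c, 2 neighbours → 1 H
  atom 13: C, bond orders sum to 4 (valence 4) → 0 H
  atom 14: O, bond orders sum to 2 (valence 2) → 0 H
  atom 15: C, bond orders sum to 1 (valence 4) → 3 H
Totals → C:13, H:17, Br:1, O:1.
In Hill order: C13H17BrO.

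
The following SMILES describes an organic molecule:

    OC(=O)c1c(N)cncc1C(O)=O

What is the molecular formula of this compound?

C7H6N2O4

Walk through each heavy atom and fill implicit hydrogens from standard valence (C 4, N 3, O 2, S 2, halogen 1); for lowercase aromatic atoms, an aromatic c carries 1 H when it has two neighbours and 0 H with three, and aromatic n carries 0 H:
  atom 1: O, bond orders sum to 1 (valence 2) → 1 H
  atom 2: C, bond orders sum to 4 (valence 4) → 0 H
  atom 3: O, bond orders sum to 2 (valence 2) → 0 H
  atom 4: aromatic c, 3 neighbours → 0 H
  atom 5: aromatic c, 3 neighbours → 0 H
  atom 6: N, bond orders sum to 1 (valence 3) → 2 H
  atom 7: aromatic c, 2 neighbours → 1 H
  atom 8: aromatic n, 2 neighbours → 0 H
  atom 9: aromatic c, 2 neighbours → 1 H
  atom 10: aromatic c, 3 neighbours → 0 H
  atom 11: C, bond orders sum to 4 (valence 4) → 0 H
  atom 12: O, bond orders sum to 1 (valence 2) → 1 H
  atom 13: O, bond orders sum to 2 (valence 2) → 0 H
Totals → C:7, H:6, N:2, O:4.
In Hill order: C7H6N2O4.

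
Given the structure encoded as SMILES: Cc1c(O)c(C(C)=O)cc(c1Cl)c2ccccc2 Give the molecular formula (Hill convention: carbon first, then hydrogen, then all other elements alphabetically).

Walk through each heavy atom and fill implicit hydrogens from standard valence (C 4, N 3, O 2, S 2, halogen 1); for lowercase aromatic atoms, an aromatic c carries 1 H when it has two neighbours and 0 H with three, and aromatic n carries 0 H:
  atom 1: C, bond orders sum to 1 (valence 4) → 3 H
  atom 2: aromatic c, 3 neighbours → 0 H
  atom 3: aromatic c, 3 neighbours → 0 H
  atom 4: O, bond orders sum to 1 (valence 2) → 1 H
  atom 5: aromatic c, 3 neighbours → 0 H
  atom 6: C, bond orders sum to 4 (valence 4) → 0 H
  atom 7: C, bond orders sum to 1 (valence 4) → 3 H
  atom 8: O, bond orders sum to 2 (valence 2) → 0 H
  atom 9: aromatic c, 2 neighbours → 1 H
  atom 10: aromatic c, 3 neighbours → 0 H
  atom 11: aromatic c, 3 neighbours → 0 H
  atom 12: Cl (halogen, monovalent) → 0 H
  atom 13: aromatic c, 3 neighbours → 0 H
  atom 14: aromatic c, 2 neighbours → 1 H
  atom 15: aromatic c, 2 neighbours → 1 H
  atom 16: aromatic c, 2 neighbours → 1 H
  atom 17: aromatic c, 2 neighbours → 1 H
  atom 18: aromatic c, 2 neighbours → 1 H
Totals → C:15, H:13, Cl:1, O:2.

C15H13ClO2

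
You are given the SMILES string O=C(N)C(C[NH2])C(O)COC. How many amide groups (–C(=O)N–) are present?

1

The amide motif appears at heavy-atom position 2 in the SMILES.
Other groups present: 1 ether, 1 hydroxyl, 1 primary amine.
Amide count: 1.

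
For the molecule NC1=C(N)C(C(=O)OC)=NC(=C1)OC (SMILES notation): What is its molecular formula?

C8H11N3O3

Walk through each heavy atom and fill implicit hydrogens from standard valence (C 4, N 3, O 2, S 2, halogen 1):
  atom 1: N, bond orders sum to 1 (valence 3) → 2 H
  atom 2: C, bond orders sum to 4 (valence 4) → 0 H
  atom 3: C, bond orders sum to 4 (valence 4) → 0 H
  atom 4: N, bond orders sum to 1 (valence 3) → 2 H
  atom 5: C, bond orders sum to 4 (valence 4) → 0 H
  atom 6: C, bond orders sum to 4 (valence 4) → 0 H
  atom 7: O, bond orders sum to 2 (valence 2) → 0 H
  atom 8: O, bond orders sum to 2 (valence 2) → 0 H
  atom 9: C, bond orders sum to 1 (valence 4) → 3 H
  atom 10: N, bond orders sum to 3 (valence 3) → 0 H
  atom 11: C, bond orders sum to 4 (valence 4) → 0 H
  atom 12: C, bond orders sum to 3 (valence 4) → 1 H
  atom 13: O, bond orders sum to 2 (valence 2) → 0 H
  atom 14: C, bond orders sum to 1 (valence 4) → 3 H
Totals → C:8, H:11, N:3, O:3.
In Hill order: C8H11N3O3.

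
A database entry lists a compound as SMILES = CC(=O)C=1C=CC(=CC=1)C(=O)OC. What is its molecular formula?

C10H10O3

Walk through each heavy atom and fill implicit hydrogens from standard valence (C 4, N 3, O 2, S 2, halogen 1):
  atom 1: C, bond orders sum to 1 (valence 4) → 3 H
  atom 2: C, bond orders sum to 4 (valence 4) → 0 H
  atom 3: O, bond orders sum to 2 (valence 2) → 0 H
  atom 4: C, bond orders sum to 4 (valence 4) → 0 H
  atom 5: C, bond orders sum to 3 (valence 4) → 1 H
  atom 6: C, bond orders sum to 3 (valence 4) → 1 H
  atom 7: C, bond orders sum to 4 (valence 4) → 0 H
  atom 8: C, bond orders sum to 3 (valence 4) → 1 H
  atom 9: C, bond orders sum to 3 (valence 4) → 1 H
  atom 10: C, bond orders sum to 4 (valence 4) → 0 H
  atom 11: O, bond orders sum to 2 (valence 2) → 0 H
  atom 12: O, bond orders sum to 2 (valence 2) → 0 H
  atom 13: C, bond orders sum to 1 (valence 4) → 3 H
Totals → C:10, H:10, O:3.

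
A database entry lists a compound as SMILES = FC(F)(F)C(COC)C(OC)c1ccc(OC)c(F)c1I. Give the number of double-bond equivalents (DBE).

4

Molecular formula: C13H15F4IO3.
DoU = (2C + 2 + N − H − X) / 2, where X is the halogen count and O/S are ignored.
    = (2·13 + 2 + 0 − 15 − 5) / 2 = 8 / 2 = 4.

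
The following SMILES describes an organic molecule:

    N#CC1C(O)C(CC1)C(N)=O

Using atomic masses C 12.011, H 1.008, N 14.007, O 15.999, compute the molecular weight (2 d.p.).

First, the molecular formula is C7H10N2O2 (counting implicit H from valence).
  C: 7 × 12.011 = 84.077
  H: 10 × 1.008 = 10.080
  N: 2 × 14.007 = 28.014
  O: 2 × 15.999 = 31.998
Sum: 7×12.011 + 10×1.008 + 2×14.007 + 2×15.999 = 154.169 → 154.17 g/mol.

154.17 g/mol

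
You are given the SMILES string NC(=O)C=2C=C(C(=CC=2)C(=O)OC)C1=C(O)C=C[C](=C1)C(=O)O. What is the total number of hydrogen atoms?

Walk through each heavy atom and fill implicit hydrogens from standard valence (C 4, N 3, O 2, S 2, halogen 1):
  atom 1: N, bond orders sum to 1 (valence 3) → 2 H
  atom 2: C, bond orders sum to 4 (valence 4) → 0 H
  atom 3: O, bond orders sum to 2 (valence 2) → 0 H
  atom 4: C, bond orders sum to 4 (valence 4) → 0 H
  atom 5: C, bond orders sum to 3 (valence 4) → 1 H
  atom 6: C, bond orders sum to 4 (valence 4) → 0 H
  atom 7: C, bond orders sum to 4 (valence 4) → 0 H
  atom 8: C, bond orders sum to 3 (valence 4) → 1 H
  atom 9: C, bond orders sum to 3 (valence 4) → 1 H
  atom 10: C, bond orders sum to 4 (valence 4) → 0 H
  atom 11: O, bond orders sum to 2 (valence 2) → 0 H
  atom 12: O, bond orders sum to 2 (valence 2) → 0 H
  atom 13: C, bond orders sum to 1 (valence 4) → 3 H
  atom 14: C, bond orders sum to 4 (valence 4) → 0 H
  atom 15: C, bond orders sum to 4 (valence 4) → 0 H
  atom 16: O, bond orders sum to 1 (valence 2) → 1 H
  atom 17: C, bond orders sum to 3 (valence 4) → 1 H
  atom 18: C, bond orders sum to 3 (valence 4) → 1 H
  atom 19: C with explicit H count 0
  atom 20: C, bond orders sum to 3 (valence 4) → 1 H
  atom 21: C, bond orders sum to 4 (valence 4) → 0 H
  atom 22: O, bond orders sum to 2 (valence 2) → 0 H
  atom 23: O, bond orders sum to 1 (valence 2) → 1 H
Total hydrogens: 13.

13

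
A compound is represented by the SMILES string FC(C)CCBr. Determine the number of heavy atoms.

6

Every atom symbol written in the SMILES (organic subset) is one heavy atom; implicit H are not written.
Heavy atoms by element → Br:1, C:4, F:1.
Total: 6.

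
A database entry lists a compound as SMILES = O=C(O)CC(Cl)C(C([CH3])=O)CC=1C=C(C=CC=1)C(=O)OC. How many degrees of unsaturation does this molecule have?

7

Molecular formula: C15H17ClO5.
DoU = (2C + 2 + N − H − X) / 2, where X is the halogen count and O/S are ignored.
    = (2·15 + 2 + 0 − 17 − 1) / 2 = 14 / 2 = 7.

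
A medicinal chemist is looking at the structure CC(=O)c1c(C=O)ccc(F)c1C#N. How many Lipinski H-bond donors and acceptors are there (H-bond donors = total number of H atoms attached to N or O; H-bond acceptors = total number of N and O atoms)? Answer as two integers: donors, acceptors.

Donors: find every N or O and count the H atoms it carries.
  atom 3 (O): bond orders sum to 2 → 0 H
  atom 7 (O): bond orders sum to 2 → 0 H
  atom 14 (N): bond orders sum to 3 → 0 H
Lipinski HBD = 0.
Acceptors: N atoms = 1, O atoms = 2 → HBA = 3.

0, 3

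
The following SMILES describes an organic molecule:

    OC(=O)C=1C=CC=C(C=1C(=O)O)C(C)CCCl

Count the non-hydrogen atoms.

Every atom symbol written in the SMILES (organic subset) is one heavy atom; implicit H are not written.
Heavy atoms by element → C:12, Cl:1, O:4.
Total: 17.

17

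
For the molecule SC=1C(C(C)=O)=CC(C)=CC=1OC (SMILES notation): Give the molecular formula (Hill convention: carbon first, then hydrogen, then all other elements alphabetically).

C10H12O2S

Walk through each heavy atom and fill implicit hydrogens from standard valence (C 4, N 3, O 2, S 2, halogen 1):
  atom 1: S, bond orders sum to 1 (valence 2) → 1 H
  atom 2: C, bond orders sum to 4 (valence 4) → 0 H
  atom 3: C, bond orders sum to 4 (valence 4) → 0 H
  atom 4: C, bond orders sum to 4 (valence 4) → 0 H
  atom 5: C, bond orders sum to 1 (valence 4) → 3 H
  atom 6: O, bond orders sum to 2 (valence 2) → 0 H
  atom 7: C, bond orders sum to 3 (valence 4) → 1 H
  atom 8: C, bond orders sum to 4 (valence 4) → 0 H
  atom 9: C, bond orders sum to 1 (valence 4) → 3 H
  atom 10: C, bond orders sum to 3 (valence 4) → 1 H
  atom 11: C, bond orders sum to 4 (valence 4) → 0 H
  atom 12: O, bond orders sum to 2 (valence 2) → 0 H
  atom 13: C, bond orders sum to 1 (valence 4) → 3 H
Totals → C:10, H:12, O:2, S:1.
In Hill order: C10H12O2S.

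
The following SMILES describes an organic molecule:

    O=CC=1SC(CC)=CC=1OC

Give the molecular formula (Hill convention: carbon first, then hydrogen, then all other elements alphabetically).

C8H10O2S

Walk through each heavy atom and fill implicit hydrogens from standard valence (C 4, N 3, O 2, S 2, halogen 1):
  atom 1: O, bond orders sum to 2 (valence 2) → 0 H
  atom 2: C, bond orders sum to 3 (valence 4) → 1 H
  atom 3: C, bond orders sum to 4 (valence 4) → 0 H
  atom 4: S, bond orders sum to 2 (valence 2) → 0 H
  atom 5: C, bond orders sum to 4 (valence 4) → 0 H
  atom 6: C, bond orders sum to 2 (valence 4) → 2 H
  atom 7: C, bond orders sum to 1 (valence 4) → 3 H
  atom 8: C, bond orders sum to 3 (valence 4) → 1 H
  atom 9: C, bond orders sum to 4 (valence 4) → 0 H
  atom 10: O, bond orders sum to 2 (valence 2) → 0 H
  atom 11: C, bond orders sum to 1 (valence 4) → 3 H
Totals → C:8, H:10, O:2, S:1.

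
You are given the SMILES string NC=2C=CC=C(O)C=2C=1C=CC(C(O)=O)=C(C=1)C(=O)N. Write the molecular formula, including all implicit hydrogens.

C14H12N2O4

Walk through each heavy atom and fill implicit hydrogens from standard valence (C 4, N 3, O 2, S 2, halogen 1):
  atom 1: N, bond orders sum to 1 (valence 3) → 2 H
  atom 2: C, bond orders sum to 4 (valence 4) → 0 H
  atom 3: C, bond orders sum to 3 (valence 4) → 1 H
  atom 4: C, bond orders sum to 3 (valence 4) → 1 H
  atom 5: C, bond orders sum to 3 (valence 4) → 1 H
  atom 6: C, bond orders sum to 4 (valence 4) → 0 H
  atom 7: O, bond orders sum to 1 (valence 2) → 1 H
  atom 8: C, bond orders sum to 4 (valence 4) → 0 H
  atom 9: C, bond orders sum to 4 (valence 4) → 0 H
  atom 10: C, bond orders sum to 3 (valence 4) → 1 H
  atom 11: C, bond orders sum to 3 (valence 4) → 1 H
  atom 12: C, bond orders sum to 4 (valence 4) → 0 H
  atom 13: C, bond orders sum to 4 (valence 4) → 0 H
  atom 14: O, bond orders sum to 1 (valence 2) → 1 H
  atom 15: O, bond orders sum to 2 (valence 2) → 0 H
  atom 16: C, bond orders sum to 4 (valence 4) → 0 H
  atom 17: C, bond orders sum to 3 (valence 4) → 1 H
  atom 18: C, bond orders sum to 4 (valence 4) → 0 H
  atom 19: O, bond orders sum to 2 (valence 2) → 0 H
  atom 20: N, bond orders sum to 1 (valence 3) → 2 H
Totals → C:14, H:12, N:2, O:4.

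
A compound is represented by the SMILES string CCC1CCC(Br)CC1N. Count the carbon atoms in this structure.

8

Count every carbon token in the SMILES (each C, including those in ring-closure positions and inside branches).
Carbon count: 8.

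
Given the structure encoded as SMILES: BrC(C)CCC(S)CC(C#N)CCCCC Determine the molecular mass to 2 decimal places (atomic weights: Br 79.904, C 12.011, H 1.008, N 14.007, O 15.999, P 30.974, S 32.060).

306.31 g/mol

First, the molecular formula is C13H24BrNS (counting implicit H from valence).
  Br: 1 × 79.904 = 79.904
  C: 13 × 12.011 = 156.143
  H: 24 × 1.008 = 24.192
  N: 1 × 14.007 = 14.007
  S: 1 × 32.060 = 32.060
Sum: 1×79.904 + 13×12.011 + 24×1.008 + 1×14.007 + 1×32.060 = 306.306 → 306.31 g/mol.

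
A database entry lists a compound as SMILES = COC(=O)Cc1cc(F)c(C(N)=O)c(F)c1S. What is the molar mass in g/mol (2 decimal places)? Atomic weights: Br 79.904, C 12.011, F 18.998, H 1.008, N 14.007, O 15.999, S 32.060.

261.24 g/mol

First, the molecular formula is C10H9F2NO3S (counting implicit H from valence).
  C: 10 × 12.011 = 120.110
  F: 2 × 18.998 = 37.996
  H: 9 × 1.008 = 9.072
  N: 1 × 14.007 = 14.007
  O: 3 × 15.999 = 47.997
  S: 1 × 32.060 = 32.060
Sum: 10×12.011 + 2×18.998 + 9×1.008 + 1×14.007 + 3×15.999 + 1×32.060 = 261.242 → 261.24 g/mol.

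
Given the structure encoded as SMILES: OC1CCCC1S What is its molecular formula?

C5H10OS

Walk through each heavy atom and fill implicit hydrogens from standard valence (C 4, N 3, O 2, S 2, halogen 1):
  atom 1: O, bond orders sum to 1 (valence 2) → 1 H
  atom 2: C, bond orders sum to 3 (valence 4) → 1 H
  atom 3: C, bond orders sum to 2 (valence 4) → 2 H
  atom 4: C, bond orders sum to 2 (valence 4) → 2 H
  atom 5: C, bond orders sum to 2 (valence 4) → 2 H
  atom 6: C, bond orders sum to 3 (valence 4) → 1 H
  atom 7: S, bond orders sum to 1 (valence 2) → 1 H
Totals → C:5, H:10, O:1, S:1.
In Hill order: C5H10OS.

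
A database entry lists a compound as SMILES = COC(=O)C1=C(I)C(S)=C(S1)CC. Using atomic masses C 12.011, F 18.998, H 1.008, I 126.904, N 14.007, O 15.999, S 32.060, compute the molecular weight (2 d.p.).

328.18 g/mol

First, the molecular formula is C8H9IO2S2 (counting implicit H from valence).
  C: 8 × 12.011 = 96.088
  H: 9 × 1.008 = 9.072
  I: 1 × 126.904 = 126.904
  O: 2 × 15.999 = 31.998
  S: 2 × 32.060 = 64.120
Sum: 8×12.011 + 9×1.008 + 1×126.904 + 2×15.999 + 2×32.060 = 328.182 → 328.18 g/mol.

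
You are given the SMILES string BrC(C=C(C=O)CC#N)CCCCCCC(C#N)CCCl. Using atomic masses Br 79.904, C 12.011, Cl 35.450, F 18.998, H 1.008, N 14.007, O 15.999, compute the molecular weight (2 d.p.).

373.72 g/mol

First, the molecular formula is C16H22BrClN2O (counting implicit H from valence).
  Br: 1 × 79.904 = 79.904
  C: 16 × 12.011 = 192.176
  Cl: 1 × 35.450 = 35.450
  H: 22 × 1.008 = 22.176
  N: 2 × 14.007 = 28.014
  O: 1 × 15.999 = 15.999
Sum: 1×79.904 + 16×12.011 + 1×35.450 + 22×1.008 + 2×14.007 + 1×15.999 = 373.719 → 373.72 g/mol.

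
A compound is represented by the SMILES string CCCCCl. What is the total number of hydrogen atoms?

Walk through each heavy atom and fill implicit hydrogens from standard valence (C 4, N 3, O 2, S 2, halogen 1):
  atom 1: C, bond orders sum to 1 (valence 4) → 3 H
  atom 2: C, bond orders sum to 2 (valence 4) → 2 H
  atom 3: C, bond orders sum to 2 (valence 4) → 2 H
  atom 4: C, bond orders sum to 2 (valence 4) → 2 H
  atom 5: Cl (halogen, monovalent) → 0 H
Total hydrogens: 9.

9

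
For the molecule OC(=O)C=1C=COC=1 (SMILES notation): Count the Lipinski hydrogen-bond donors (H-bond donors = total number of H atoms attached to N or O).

1

Donors: find every N or O and count the H atoms it carries.
  atom 1 (O): bond orders sum to 1 → 1 H
  atom 3 (O): bond orders sum to 2 → 0 H
  atom 7 (O): bond orders sum to 2 → 0 H
Lipinski HBD = 1.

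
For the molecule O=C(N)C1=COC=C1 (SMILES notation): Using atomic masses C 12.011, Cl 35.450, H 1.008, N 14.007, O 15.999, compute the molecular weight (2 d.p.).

First, the molecular formula is C5H5NO2 (counting implicit H from valence).
  C: 5 × 12.011 = 60.055
  H: 5 × 1.008 = 5.040
  N: 1 × 14.007 = 14.007
  O: 2 × 15.999 = 31.998
Sum: 5×12.011 + 5×1.008 + 1×14.007 + 2×15.999 = 111.100 → 111.10 g/mol.

111.10 g/mol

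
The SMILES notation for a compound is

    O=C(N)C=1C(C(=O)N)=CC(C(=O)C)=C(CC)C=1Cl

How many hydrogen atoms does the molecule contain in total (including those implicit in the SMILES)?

13

Walk through each heavy atom and fill implicit hydrogens from standard valence (C 4, N 3, O 2, S 2, halogen 1):
  atom 1: O, bond orders sum to 2 (valence 2) → 0 H
  atom 2: C, bond orders sum to 4 (valence 4) → 0 H
  atom 3: N, bond orders sum to 1 (valence 3) → 2 H
  atom 4: C, bond orders sum to 4 (valence 4) → 0 H
  atom 5: C, bond orders sum to 4 (valence 4) → 0 H
  atom 6: C, bond orders sum to 4 (valence 4) → 0 H
  atom 7: O, bond orders sum to 2 (valence 2) → 0 H
  atom 8: N, bond orders sum to 1 (valence 3) → 2 H
  atom 9: C, bond orders sum to 3 (valence 4) → 1 H
  atom 10: C, bond orders sum to 4 (valence 4) → 0 H
  atom 11: C, bond orders sum to 4 (valence 4) → 0 H
  atom 12: O, bond orders sum to 2 (valence 2) → 0 H
  atom 13: C, bond orders sum to 1 (valence 4) → 3 H
  atom 14: C, bond orders sum to 4 (valence 4) → 0 H
  atom 15: C, bond orders sum to 2 (valence 4) → 2 H
  atom 16: C, bond orders sum to 1 (valence 4) → 3 H
  atom 17: C, bond orders sum to 4 (valence 4) → 0 H
  atom 18: Cl (halogen, monovalent) → 0 H
Total hydrogens: 13.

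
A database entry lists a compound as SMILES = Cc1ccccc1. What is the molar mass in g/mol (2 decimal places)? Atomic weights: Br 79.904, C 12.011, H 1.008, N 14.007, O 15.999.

First, the molecular formula is C7H8 (counting implicit H from valence).
  C: 7 × 12.011 = 84.077
  H: 8 × 1.008 = 8.064
Sum: 7×12.011 + 8×1.008 = 92.141 → 92.14 g/mol.

92.14 g/mol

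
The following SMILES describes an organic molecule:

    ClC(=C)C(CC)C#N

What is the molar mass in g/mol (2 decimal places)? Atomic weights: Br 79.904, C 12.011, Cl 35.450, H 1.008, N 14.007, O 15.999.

129.59 g/mol

First, the molecular formula is C6H8ClN (counting implicit H from valence).
  C: 6 × 12.011 = 72.066
  Cl: 1 × 35.450 = 35.450
  H: 8 × 1.008 = 8.064
  N: 1 × 14.007 = 14.007
Sum: 6×12.011 + 1×35.450 + 8×1.008 + 1×14.007 = 129.587 → 129.59 g/mol.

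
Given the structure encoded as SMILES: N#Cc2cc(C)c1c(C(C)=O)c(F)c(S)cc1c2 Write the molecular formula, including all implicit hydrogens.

C14H10FNOS

Walk through each heavy atom and fill implicit hydrogens from standard valence (C 4, N 3, O 2, S 2, halogen 1); for lowercase aromatic atoms, an aromatic c carries 1 H when it has two neighbours and 0 H with three, and aromatic n carries 0 H:
  atom 1: N, bond orders sum to 3 (valence 3) → 0 H
  atom 2: C, bond orders sum to 4 (valence 4) → 0 H
  atom 3: aromatic c, 3 neighbours → 0 H
  atom 4: aromatic c, 2 neighbours → 1 H
  atom 5: aromatic c, 3 neighbours → 0 H
  atom 6: C, bond orders sum to 1 (valence 4) → 3 H
  atom 7: aromatic c, 3 neighbours → 0 H
  atom 8: aromatic c, 3 neighbours → 0 H
  atom 9: C, bond orders sum to 4 (valence 4) → 0 H
  atom 10: C, bond orders sum to 1 (valence 4) → 3 H
  atom 11: O, bond orders sum to 2 (valence 2) → 0 H
  atom 12: aromatic c, 3 neighbours → 0 H
  atom 13: F (halogen, monovalent) → 0 H
  atom 14: aromatic c, 3 neighbours → 0 H
  atom 15: S, bond orders sum to 1 (valence 2) → 1 H
  atom 16: aromatic c, 2 neighbours → 1 H
  atom 17: aromatic c, 3 neighbours → 0 H
  atom 18: aromatic c, 2 neighbours → 1 H
Totals → C:14, H:10, F:1, N:1, O:1, S:1.
In Hill order: C14H10FNOS.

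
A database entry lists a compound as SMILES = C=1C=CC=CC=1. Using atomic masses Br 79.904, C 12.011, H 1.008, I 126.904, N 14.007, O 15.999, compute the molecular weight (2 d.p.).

First, the molecular formula is C6H6 (counting implicit H from valence).
  C: 6 × 12.011 = 72.066
  H: 6 × 1.008 = 6.048
Sum: 6×12.011 + 6×1.008 = 78.114 → 78.11 g/mol.

78.11 g/mol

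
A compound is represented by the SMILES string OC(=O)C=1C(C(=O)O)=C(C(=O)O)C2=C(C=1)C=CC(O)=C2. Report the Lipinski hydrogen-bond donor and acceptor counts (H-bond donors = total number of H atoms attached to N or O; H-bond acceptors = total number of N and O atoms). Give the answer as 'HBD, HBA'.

Donors: find every N or O and count the H atoms it carries.
  atom 1 (O): bond orders sum to 1 → 1 H
  atom 3 (O): bond orders sum to 2 → 0 H
  atom 7 (O): bond orders sum to 2 → 0 H
  atom 8 (O): bond orders sum to 1 → 1 H
  atom 11 (O): bond orders sum to 2 → 0 H
  atom 12 (O): bond orders sum to 1 → 1 H
  atom 19 (O): bond orders sum to 1 → 1 H
Lipinski HBD = 4.
Acceptors: N atoms = 0, O atoms = 7 → HBA = 7.

4, 7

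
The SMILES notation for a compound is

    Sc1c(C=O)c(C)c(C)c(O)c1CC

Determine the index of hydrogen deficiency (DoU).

Molecular formula: C11H14O2S.
DoU = (2C + 2 + N − H − X) / 2, where X is the halogen count and O/S are ignored.
    = (2·11 + 2 + 0 − 14 − 0) / 2 = 10 / 2 = 5.

5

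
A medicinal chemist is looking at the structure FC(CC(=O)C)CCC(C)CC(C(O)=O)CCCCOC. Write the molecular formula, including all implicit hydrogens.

C16H29FO4

Walk through each heavy atom and fill implicit hydrogens from standard valence (C 4, N 3, O 2, S 2, halogen 1):
  atom 1: F (halogen, monovalent) → 0 H
  atom 2: C, bond orders sum to 3 (valence 4) → 1 H
  atom 3: C, bond orders sum to 2 (valence 4) → 2 H
  atom 4: C, bond orders sum to 4 (valence 4) → 0 H
  atom 5: O, bond orders sum to 2 (valence 2) → 0 H
  atom 6: C, bond orders sum to 1 (valence 4) → 3 H
  atom 7: C, bond orders sum to 2 (valence 4) → 2 H
  atom 8: C, bond orders sum to 2 (valence 4) → 2 H
  atom 9: C, bond orders sum to 3 (valence 4) → 1 H
  atom 10: C, bond orders sum to 1 (valence 4) → 3 H
  atom 11: C, bond orders sum to 2 (valence 4) → 2 H
  atom 12: C, bond orders sum to 3 (valence 4) → 1 H
  atom 13: C, bond orders sum to 4 (valence 4) → 0 H
  atom 14: O, bond orders sum to 1 (valence 2) → 1 H
  atom 15: O, bond orders sum to 2 (valence 2) → 0 H
  atom 16: C, bond orders sum to 2 (valence 4) → 2 H
  atom 17: C, bond orders sum to 2 (valence 4) → 2 H
  atom 18: C, bond orders sum to 2 (valence 4) → 2 H
  atom 19: C, bond orders sum to 2 (valence 4) → 2 H
  atom 20: O, bond orders sum to 2 (valence 2) → 0 H
  atom 21: C, bond orders sum to 1 (valence 4) → 3 H
Totals → C:16, H:29, F:1, O:4.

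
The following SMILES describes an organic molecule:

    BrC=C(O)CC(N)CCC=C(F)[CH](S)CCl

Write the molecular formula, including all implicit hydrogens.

Walk through each heavy atom and fill implicit hydrogens from standard valence (C 4, N 3, O 2, S 2, halogen 1):
  atom 1: Br (halogen, monovalent) → 0 H
  atom 2: C, bond orders sum to 3 (valence 4) → 1 H
  atom 3: C, bond orders sum to 4 (valence 4) → 0 H
  atom 4: O, bond orders sum to 1 (valence 2) → 1 H
  atom 5: C, bond orders sum to 2 (valence 4) → 2 H
  atom 6: C, bond orders sum to 3 (valence 4) → 1 H
  atom 7: N, bond orders sum to 1 (valence 3) → 2 H
  atom 8: C, bond orders sum to 2 (valence 4) → 2 H
  atom 9: C, bond orders sum to 2 (valence 4) → 2 H
  atom 10: C, bond orders sum to 3 (valence 4) → 1 H
  atom 11: C, bond orders sum to 4 (valence 4) → 0 H
  atom 12: F (halogen, monovalent) → 0 H
  atom 13: C with explicit H count 1
  atom 14: S, bond orders sum to 1 (valence 2) → 1 H
  atom 15: C, bond orders sum to 2 (valence 4) → 2 H
  atom 16: Cl (halogen, monovalent) → 0 H
Totals → C:10, H:16, Br:1, Cl:1, F:1, N:1, O:1, S:1.

C10H16BrClFNOS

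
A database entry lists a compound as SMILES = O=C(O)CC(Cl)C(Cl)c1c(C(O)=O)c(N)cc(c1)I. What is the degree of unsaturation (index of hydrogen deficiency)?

Molecular formula: C11H10Cl2INO4.
DoU = (2C + 2 + N − H − X) / 2, where X is the halogen count and O/S are ignored.
    = (2·11 + 2 + 1 − 10 − 3) / 2 = 12 / 2 = 6.

6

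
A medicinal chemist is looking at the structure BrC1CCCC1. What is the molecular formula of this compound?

Walk through each heavy atom and fill implicit hydrogens from standard valence (C 4, N 3, O 2, S 2, halogen 1):
  atom 1: Br (halogen, monovalent) → 0 H
  atom 2: C, bond orders sum to 3 (valence 4) → 1 H
  atom 3: C, bond orders sum to 2 (valence 4) → 2 H
  atom 4: C, bond orders sum to 2 (valence 4) → 2 H
  atom 5: C, bond orders sum to 2 (valence 4) → 2 H
  atom 6: C, bond orders sum to 2 (valence 4) → 2 H
Totals → C:5, H:9, Br:1.

C5H9Br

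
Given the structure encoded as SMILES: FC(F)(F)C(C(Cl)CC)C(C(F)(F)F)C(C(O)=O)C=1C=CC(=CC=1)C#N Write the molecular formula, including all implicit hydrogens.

C16H14ClF6NO2

Walk through each heavy atom and fill implicit hydrogens from standard valence (C 4, N 3, O 2, S 2, halogen 1):
  atom 1: F (halogen, monovalent) → 0 H
  atom 2: C, bond orders sum to 4 (valence 4) → 0 H
  atom 3: F (halogen, monovalent) → 0 H
  atom 4: F (halogen, monovalent) → 0 H
  atom 5: C, bond orders sum to 3 (valence 4) → 1 H
  atom 6: C, bond orders sum to 3 (valence 4) → 1 H
  atom 7: Cl (halogen, monovalent) → 0 H
  atom 8: C, bond orders sum to 2 (valence 4) → 2 H
  atom 9: C, bond orders sum to 1 (valence 4) → 3 H
  atom 10: C, bond orders sum to 3 (valence 4) → 1 H
  atom 11: C, bond orders sum to 4 (valence 4) → 0 H
  atom 12: F (halogen, monovalent) → 0 H
  atom 13: F (halogen, monovalent) → 0 H
  atom 14: F (halogen, monovalent) → 0 H
  atom 15: C, bond orders sum to 3 (valence 4) → 1 H
  atom 16: C, bond orders sum to 4 (valence 4) → 0 H
  atom 17: O, bond orders sum to 1 (valence 2) → 1 H
  atom 18: O, bond orders sum to 2 (valence 2) → 0 H
  atom 19: C, bond orders sum to 4 (valence 4) → 0 H
  atom 20: C, bond orders sum to 3 (valence 4) → 1 H
  atom 21: C, bond orders sum to 3 (valence 4) → 1 H
  atom 22: C, bond orders sum to 4 (valence 4) → 0 H
  atom 23: C, bond orders sum to 3 (valence 4) → 1 H
  atom 24: C, bond orders sum to 3 (valence 4) → 1 H
  atom 25: C, bond orders sum to 4 (valence 4) → 0 H
  atom 26: N, bond orders sum to 3 (valence 3) → 0 H
Totals → C:16, H:14, Cl:1, F:6, N:1, O:2.
In Hill order: C16H14ClF6NO2.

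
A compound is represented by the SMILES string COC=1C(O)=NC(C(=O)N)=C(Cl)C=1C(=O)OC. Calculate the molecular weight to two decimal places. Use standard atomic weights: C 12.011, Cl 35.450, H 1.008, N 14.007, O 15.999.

260.63 g/mol

First, the molecular formula is C9H9ClN2O5 (counting implicit H from valence).
  C: 9 × 12.011 = 108.099
  Cl: 1 × 35.450 = 35.450
  H: 9 × 1.008 = 9.072
  N: 2 × 14.007 = 28.014
  O: 5 × 15.999 = 79.995
Sum: 9×12.011 + 1×35.450 + 9×1.008 + 2×14.007 + 5×15.999 = 260.630 → 260.63 g/mol.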